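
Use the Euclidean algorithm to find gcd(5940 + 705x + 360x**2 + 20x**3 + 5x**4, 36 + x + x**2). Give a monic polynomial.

36 + x + x**2

Repeated division with remainder:
  5x**4 + 20x**3 + 360x**2 + 705x + 5940 = (5x**2 + 15x + 165)(x**2 + x + 36) + (0)
The last nonzero remainder x**2 + x + 36 is already monic.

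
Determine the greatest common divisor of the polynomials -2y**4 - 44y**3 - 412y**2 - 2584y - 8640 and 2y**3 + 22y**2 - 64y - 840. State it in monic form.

Apply the Euclidean algorithm:
  -2y**4 - 44y**3 - 412y**2 - 2584y - 8640 = (-y - 11)(2y**3 + 22y**2 - 64y - 840) + (-234y**2 - 4128y - 17880)
  2y**3 + 22y**2 - 64y - 840 = (-(1/117)y + 259/4563)(-234y**2 - 4128y - 17880) + ((26600/1521)y + 266000/1521)
  -234y**2 - 4128y - 17880 = (-(177957/13300)y - 679887/6650)((26600/1521)y + 266000/1521) + (0)
Last nonzero remainder: (26600/1521)y + 266000/1521. Dividing through by 26600/1521 gives the monic gcd y + 10.

y + 10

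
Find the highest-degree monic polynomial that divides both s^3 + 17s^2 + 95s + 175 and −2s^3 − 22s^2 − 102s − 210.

s + 5

Euclidean algorithm in ℚ[s]:
  s^3 + 17s^2 + 95s + 175 = (−1/2)(−2s^3 − 22s^2 − 102s − 210) + (6s^2 + 44s + 70)
  −2s^3 − 22s^2 − 102s − 210 = (−(1/3)s − 11/9)(6s^2 + 44s + 70) + (−(224/9)s − 1120/9)
  6s^2 + 44s + 70 = (−(27/112)s − 9/16)(−(224/9)s − 1120/9) + (0)
Last nonzero remainder: −(224/9)s − 1120/9. Dividing through by −224/9 gives the monic gcd s + 5.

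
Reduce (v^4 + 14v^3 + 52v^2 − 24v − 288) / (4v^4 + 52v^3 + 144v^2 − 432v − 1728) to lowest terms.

Apply the Euclidean algorithm:
  v^4 + 14v^3 + 52v^2 − 24v − 288 = (1/4)(4v^4 + 52v^3 + 144v^2 − 432v − 1728) + (v^3 + 16v^2 + 84v + 144)
  4v^4 + 52v^3 + 144v^2 − 432v − 1728 = (4v − 12)(v^3 + 16v^2 + 84v + 144) + (0)
The last nonzero remainder v^3 + 16v^2 + 84v + 144 is already monic.
Cancel v^3 + 16v^2 + 84v + 144 from numerator and denominator to get the reduced form.

(v − 2)/(4v − 12)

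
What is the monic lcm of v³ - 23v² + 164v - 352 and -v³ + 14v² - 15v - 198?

Apply the Euclidean algorithm:
  v³ - 23v² + 164v - 352 = (-1)(-v³ + 14v² - 15v - 198) + (-9v² + 149v - 550)
  -v³ + 14v² - 15v - 198 = ((1/9)v + 23/81)(-9v² + 149v - 550) + ((308/81)v - 3388/81)
  -9v² + 149v - 550 = (-(729/308)v + 2025/154)((308/81)v - 3388/81) + (0)
Last nonzero remainder: (308/81)v - 3388/81. Dividing through by 308/81 gives the monic gcd v - 11.
Then lcm(f, g) = f·g / gcd(f, g); expanding and making the result monic gives the answer.

v⁵ - 26v⁴ + 215v³ - 430v² - 1896v + 6336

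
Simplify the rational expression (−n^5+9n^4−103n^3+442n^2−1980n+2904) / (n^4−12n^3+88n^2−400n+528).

Euclidean algorithm in ℚ[n]:
  −n^5+9n^4−103n^3+442n^2−1980n+2904 = (−n−3)(n^4−12n^3+88n^2−400n+528) + (−51n^3+306n^2−2652n+4488)
  n^4−12n^3+88n^2−400n+528 = (−(1/51)n+2/17)(−51n^3+306n^2−2652n+4488) + (0)
Last nonzero remainder: −51n^3+306n^2−2652n+4488. Dividing through by −51 gives the monic gcd n^3−6n^2+52n−88.
Cancel n^3−6n^2+52n−88 from numerator and denominator to get the reduced form.

(−n^2+3n−33)/(n−6)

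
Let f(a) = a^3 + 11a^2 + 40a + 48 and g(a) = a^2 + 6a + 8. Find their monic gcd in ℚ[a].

Euclidean algorithm in ℚ[a]:
  a^3 + 11a^2 + 40a + 48 = (a + 5)(a^2 + 6a + 8) + (2a + 8)
  a^2 + 6a + 8 = ((1/2)a + 1)(2a + 8) + (0)
Last nonzero remainder: 2a + 8. Dividing through by 2 gives the monic gcd a + 4.

a + 4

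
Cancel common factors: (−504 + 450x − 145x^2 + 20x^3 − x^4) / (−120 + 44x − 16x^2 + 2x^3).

Apply the Euclidean algorithm:
  −x^4 + 20x^3 − 145x^2 + 450x − 504 = (−(1/2)x + 6)(2x^3 − 16x^2 + 44x − 120) + (−27x^2 + 126x + 216)
  2x^3 − 16x^2 + 44x − 120 = (−(2/27)x + 20/81)(−27x^2 + 126x + 216) + ((260/9)x − 520/3)
  −27x^2 + 126x + 216 = (−(243/260)x − 81/65)((260/9)x − 520/3) + (0)
Last nonzero remainder: (260/9)x − 520/3. Dividing through by 260/9 gives the monic gcd x − 6.
Cancel x − 6 from numerator and denominator to get the reduced form.

(84 − 61x + 14x^2 − x^3)/(20 − 4x + 2x^2)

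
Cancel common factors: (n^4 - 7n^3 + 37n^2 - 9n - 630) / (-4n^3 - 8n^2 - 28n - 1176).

(-n^2 + 2n + 15)/(4n + 28)

Repeated division with remainder:
  n^4 - 7n^3 + 37n^2 - 9n - 630 = (-(1/4)n + 9/4)(-4n^3 - 8n^2 - 28n - 1176) + (48n^2 - 240n + 2016)
  -4n^3 - 8n^2 - 28n - 1176 = (-(1/12)n - 7/12)(48n^2 - 240n + 2016) + (0)
Last nonzero remainder: 48n^2 - 240n + 2016. Dividing through by 48 gives the monic gcd n^2 - 5n + 42.
Cancel n^2 - 5n + 42 from numerator and denominator to get the reduced form.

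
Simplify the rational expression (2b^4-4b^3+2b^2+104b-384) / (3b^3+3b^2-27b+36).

Euclidean algorithm in ℚ[b]:
  2b^4-4b^3+2b^2+104b-384 = ((2/3)b-2)(3b^3+3b^2-27b+36) + (26b^2+26b-312)
  3b^3+3b^2-27b+36 = ((3/26)b)(26b^2+26b-312) + (9b+36)
  26b^2+26b-312 = ((26/9)b-26/3)(9b+36) + (0)
Last nonzero remainder: 9b+36. Dividing through by 9 gives the monic gcd b+4.
Cancel b+4 from numerator and denominator to get the reduced form.

(2b^3-12b^2+50b-96)/(3b^2-9b+9)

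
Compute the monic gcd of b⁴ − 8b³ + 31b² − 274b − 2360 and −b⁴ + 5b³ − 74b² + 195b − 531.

b² − 2b + 59

Apply the Euclidean algorithm:
  b⁴ − 8b³ + 31b² − 274b − 2360 = (−1)(−b⁴ + 5b³ − 74b² + 195b − 531) + (−3b³ − 43b² − 79b − 2891)
  −b⁴ + 5b³ − 74b² + 195b − 531 = ((1/3)b − 58/9)(−3b³ − 43b² − 79b − 2891) + (−(2923/9)b² + (5846/9)b − 172457/9)
  −3b³ − 43b² − 79b − 2891 = ((27/2923)b + 441/2923)(−(2923/9)b² + (5846/9)b − 172457/9) + (0)
Last nonzero remainder: −(2923/9)b² + (5846/9)b − 172457/9. Dividing through by −2923/9 gives the monic gcd b² − 2b + 59.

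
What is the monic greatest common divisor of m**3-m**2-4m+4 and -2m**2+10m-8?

m-1

By polynomial division,
  m**3-m**2-4m+4 = (-(1/2)m-2)(-2m**2+10m-8) + (12m-12)
  -2m**2+10m-8 = (-(1/6)m+2/3)(12m-12) + (0)
Last nonzero remainder: 12m-12. Dividing through by 12 gives the monic gcd m-1.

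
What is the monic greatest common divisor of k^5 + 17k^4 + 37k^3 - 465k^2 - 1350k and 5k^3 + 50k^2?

k^2 + 10k

By polynomial division,
  k^5 + 17k^4 + 37k^3 - 465k^2 - 1350k = ((1/5)k^2 + (7/5)k - 33/5)(5k^3 + 50k^2) + (-135k^2 - 1350k)
  5k^3 + 50k^2 = (-(1/27)k)(-135k^2 - 1350k) + (0)
Last nonzero remainder: -135k^2 - 1350k. Dividing through by -135 gives the monic gcd k^2 + 10k.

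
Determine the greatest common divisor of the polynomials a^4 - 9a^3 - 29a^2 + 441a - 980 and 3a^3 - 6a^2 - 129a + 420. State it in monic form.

a^3 - 2a^2 - 43a + 140

Repeated division with remainder:
  a^4 - 9a^3 - 29a^2 + 441a - 980 = ((1/3)a - 7/3)(3a^3 - 6a^2 - 129a + 420) + (0)
Last nonzero remainder: 3a^3 - 6a^2 - 129a + 420. Dividing through by 3 gives the monic gcd a^3 - 2a^2 - 43a + 140.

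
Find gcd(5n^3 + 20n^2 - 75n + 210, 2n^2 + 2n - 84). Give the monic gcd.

Repeated division with remainder:
  5n^3 + 20n^2 - 75n + 210 = ((5/2)n + 15/2)(2n^2 + 2n - 84) + (120n + 840)
  2n^2 + 2n - 84 = ((1/60)n - 1/10)(120n + 840) + (0)
Last nonzero remainder: 120n + 840. Dividing through by 120 gives the monic gcd n + 7.

n + 7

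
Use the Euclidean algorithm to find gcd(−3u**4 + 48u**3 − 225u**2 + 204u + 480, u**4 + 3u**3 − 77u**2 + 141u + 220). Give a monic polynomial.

u**3 − 8u**2 + 11u + 20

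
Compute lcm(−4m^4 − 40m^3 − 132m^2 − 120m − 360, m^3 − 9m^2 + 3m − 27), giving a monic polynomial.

Repeated division with remainder:
  −4m^4 − 40m^3 − 132m^2 − 120m − 360 = (−4m − 76)(m^3 − 9m^2 + 3m − 27) + (−804m^2 − 2412)
  m^3 − 9m^2 + 3m − 27 = (−(1/804)m + 3/268)(−804m^2 − 2412) + (0)
Last nonzero remainder: −804m^2 − 2412. Dividing through by −804 gives the monic gcd m^2 + 3.
Then lcm(f, g) = f·g / gcd(f, g); expanding and making the result monic gives the answer.

m^5 + m^4 − 57m^3 − 267m^2 − 180m − 810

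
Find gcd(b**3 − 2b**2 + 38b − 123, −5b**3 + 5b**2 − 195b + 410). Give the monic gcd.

b**2 + b + 41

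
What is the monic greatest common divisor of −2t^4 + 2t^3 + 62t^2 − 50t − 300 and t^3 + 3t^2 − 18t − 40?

t^2 + 7t + 10

Repeated division with remainder:
  −2t^4 + 2t^3 + 62t^2 − 50t − 300 = (−2t + 8)(t^3 + 3t^2 − 18t − 40) + (2t^2 + 14t + 20)
  t^3 + 3t^2 − 18t − 40 = ((1/2)t − 2)(2t^2 + 14t + 20) + (0)
Last nonzero remainder: 2t^2 + 14t + 20. Dividing through by 2 gives the monic gcd t^2 + 7t + 10.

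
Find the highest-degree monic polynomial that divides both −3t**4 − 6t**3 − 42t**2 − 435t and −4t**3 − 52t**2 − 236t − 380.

t + 5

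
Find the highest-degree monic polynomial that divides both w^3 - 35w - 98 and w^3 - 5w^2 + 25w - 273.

w - 7

Euclidean algorithm in ℚ[w]:
  w^3 - 35w - 98 = (w^3 - 5w^2 + 25w - 273) + (5w^2 - 60w + 175)
  w^3 - 5w^2 + 25w - 273 = ((1/5)w + 7/5)(5w^2 - 60w + 175) + (74w - 518)
  5w^2 - 60w + 175 = ((5/74)w - 25/74)(74w - 518) + (0)
Last nonzero remainder: 74w - 518. Dividing through by 74 gives the monic gcd w - 7.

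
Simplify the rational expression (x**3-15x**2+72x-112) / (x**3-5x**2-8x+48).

(x-7)/(x+3)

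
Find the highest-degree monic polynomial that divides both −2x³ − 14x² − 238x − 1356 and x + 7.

Apply the Euclidean algorithm:
  −2x³ − 14x² − 238x − 1356 = (−2x² − 238)(x + 7) + (310)
  x + 7 = ((1/310)x + 7/310)(310) + (0)
The last nonzero remainder is the constant 310, so the polynomials are coprime and gcd = 1.

1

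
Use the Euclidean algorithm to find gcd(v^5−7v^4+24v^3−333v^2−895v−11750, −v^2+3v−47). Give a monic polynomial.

v^2−3v+47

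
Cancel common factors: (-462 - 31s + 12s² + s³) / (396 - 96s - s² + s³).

Repeated division with remainder:
  s³ + 12s² - 31s - 462 = (s³ - s² - 96s + 396) + (13s² + 65s - 858)
  s³ - s² - 96s + 396 = ((1/13)s - 6/13)(13s² + 65s - 858) + (0)
Last nonzero remainder: 13s² + 65s - 858. Dividing through by 13 gives the monic gcd s² + 5s - 66.
Cancel s² + 5s - 66 from numerator and denominator to get the reduced form.

(7 + s)/(-6 + s)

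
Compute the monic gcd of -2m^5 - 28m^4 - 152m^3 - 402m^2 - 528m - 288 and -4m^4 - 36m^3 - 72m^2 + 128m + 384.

m^3 + 11m^2 + 40m + 48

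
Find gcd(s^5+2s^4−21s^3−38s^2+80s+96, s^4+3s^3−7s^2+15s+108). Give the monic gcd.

Apply the Euclidean algorithm:
  s^5+2s^4−21s^3−38s^2+80s+96 = (s−1)(s^4+3s^3−7s^2+15s+108) + (−11s^3−60s^2−13s+204)
  s^4+3s^3−7s^2+15s+108 = (−(1/11)s+27/121)(−11s^3−60s^2−13s+204) + ((630/121)s^2+(4410/121)s+7560/121)
  −11s^3−60s^2−13s+204 = (−(1331/630)s+2057/630)((630/121)s^2+(4410/121)s+7560/121) + (0)
Last nonzero remainder: (630/121)s^2+(4410/121)s+7560/121. Dividing through by 630/121 gives the monic gcd s^2+7s+12.

s^2+7s+12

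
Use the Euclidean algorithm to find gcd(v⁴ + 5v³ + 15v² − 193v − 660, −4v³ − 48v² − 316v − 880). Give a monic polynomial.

v² + 7v + 44

Euclidean algorithm in ℚ[v]:
  v⁴ + 5v³ + 15v² − 193v − 660 = (−(1/4)v + 7/4)(−4v³ − 48v² − 316v − 880) + (20v² + 140v + 880)
  −4v³ − 48v² − 316v − 880 = (−(1/5)v − 1)(20v² + 140v + 880) + (0)
Last nonzero remainder: 20v² + 140v + 880. Dividing through by 20 gives the monic gcd v² + 7v + 44.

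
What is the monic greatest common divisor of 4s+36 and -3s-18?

1

By polynomial division,
  4s+36 = (-4/3)(-3s-18) + (12)
  -3s-18 = (-(1/4)s-3/2)(12) + (0)
The last nonzero remainder is the constant 12, so the polynomials are coprime and gcd = 1.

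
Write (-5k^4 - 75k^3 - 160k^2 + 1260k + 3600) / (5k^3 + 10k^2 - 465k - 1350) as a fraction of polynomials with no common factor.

Apply the Euclidean algorithm:
  -5k^4 - 75k^3 - 160k^2 + 1260k + 3600 = (-k - 13)(5k^3 + 10k^2 - 465k - 1350) + (-495k^2 - 6135k - 13950)
  5k^3 + 10k^2 - 465k - 1350 = (-(1/99)k + 343/3267)(-495k^2 - 6135k - 13950) + ((41600/1089)k + 41600/363)
  -495k^2 - 6135k - 13950 = (-(107811/8320)k - 101277/832)((41600/1089)k + 41600/363) + (0)
Last nonzero remainder: (41600/1089)k + 41600/363. Dividing through by 41600/1089 gives the monic gcd k + 3.
Cancel k + 3 from numerator and denominator to get the reduced form.

(-k^3 - 12k^2 + 4k + 240)/(k^2 - k - 90)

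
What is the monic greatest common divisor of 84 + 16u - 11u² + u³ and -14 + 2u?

-7 + u

Apply the Euclidean algorithm:
  u³ - 11u² + 16u + 84 = ((1/2)u² - 2u - 6)(2u - 14) + (0)
Last nonzero remainder: 2u - 14. Dividing through by 2 gives the monic gcd u - 7.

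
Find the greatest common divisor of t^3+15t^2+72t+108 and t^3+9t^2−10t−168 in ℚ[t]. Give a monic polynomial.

t+6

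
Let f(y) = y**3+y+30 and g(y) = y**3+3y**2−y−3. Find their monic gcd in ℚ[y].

y+3

Repeated division with remainder:
  y**3+y+30 = (y**3+3y**2−y−3) + (−3y**2+2y+33)
  y**3+3y**2−y−3 = (−(1/3)y−11/9)(−3y**2+2y+33) + ((112/9)y+112/3)
  −3y**2+2y+33 = (−(27/112)y+99/112)((112/9)y+112/3) + (0)
Last nonzero remainder: (112/9)y+112/3. Dividing through by 112/9 gives the monic gcd y+3.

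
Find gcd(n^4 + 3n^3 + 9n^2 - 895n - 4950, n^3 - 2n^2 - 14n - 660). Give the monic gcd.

n - 10

By polynomial division,
  n^4 + 3n^3 + 9n^2 - 895n - 4950 = (n + 5)(n^3 - 2n^2 - 14n - 660) + (33n^2 - 165n - 1650)
  n^3 - 2n^2 - 14n - 660 = ((1/33)n + 1/11)(33n^2 - 165n - 1650) + (51n - 510)
  33n^2 - 165n - 1650 = ((11/17)n + 55/17)(51n - 510) + (0)
Last nonzero remainder: 51n - 510. Dividing through by 51 gives the monic gcd n - 10.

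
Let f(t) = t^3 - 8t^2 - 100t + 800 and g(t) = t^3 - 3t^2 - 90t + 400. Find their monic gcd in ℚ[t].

t^2 + 2t - 80

By polynomial division,
  t^3 - 8t^2 - 100t + 800 = (t^3 - 3t^2 - 90t + 400) + (-5t^2 - 10t + 400)
  t^3 - 3t^2 - 90t + 400 = (-(1/5)t + 1)(-5t^2 - 10t + 400) + (0)
Last nonzero remainder: -5t^2 - 10t + 400. Dividing through by -5 gives the monic gcd t^2 + 2t - 80.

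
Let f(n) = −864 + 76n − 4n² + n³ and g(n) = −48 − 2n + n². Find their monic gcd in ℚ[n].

−8 + n

Repeated division with remainder:
  n³ − 4n² + 76n − 864 = (n − 2)(n² − 2n − 48) + (120n − 960)
  n² − 2n − 48 = ((1/120)n + 1/20)(120n − 960) + (0)
Last nonzero remainder: 120n − 960. Dividing through by 120 gives the monic gcd n − 8.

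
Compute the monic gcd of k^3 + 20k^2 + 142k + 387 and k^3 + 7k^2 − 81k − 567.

Euclidean algorithm in ℚ[k]:
  k^3 + 20k^2 + 142k + 387 = (k^3 + 7k^2 − 81k − 567) + (13k^2 + 223k + 954)
  k^3 + 7k^2 − 81k − 567 = ((1/13)k − 132/169)(13k^2 + 223k + 954) + ((3345/169)k + 30105/169)
  13k^2 + 223k + 954 = ((2197/3345)k + 17914/3345)((3345/169)k + 30105/169) + (0)
Last nonzero remainder: (3345/169)k + 30105/169. Dividing through by 3345/169 gives the monic gcd k + 9.

k + 9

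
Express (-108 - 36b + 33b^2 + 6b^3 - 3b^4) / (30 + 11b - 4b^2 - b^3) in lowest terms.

(-18 - 3b + 3b^2)/(5 + b)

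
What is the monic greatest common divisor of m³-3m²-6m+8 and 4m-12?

By polynomial division,
  m³-3m²-6m+8 = ((1/4)m²-3/2)(4m-12) + (-10)
  4m-12 = (-(2/5)m+6/5)(-10) + (0)
The last nonzero remainder is the constant -10, so the polynomials are coprime and gcd = 1.

1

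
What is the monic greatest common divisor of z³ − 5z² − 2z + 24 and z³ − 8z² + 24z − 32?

z − 4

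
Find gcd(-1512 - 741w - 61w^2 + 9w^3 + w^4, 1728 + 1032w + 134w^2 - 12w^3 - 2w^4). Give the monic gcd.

Apply the Euclidean algorithm:
  w^4 + 9w^3 - 61w^2 - 741w - 1512 = (-1/2)(-2w^4 - 12w^3 + 134w^2 + 1032w + 1728) + (3w^3 + 6w^2 - 225w - 648)
  -2w^4 - 12w^3 + 134w^2 + 1032w + 1728 = (-(2/3)w - 8/3)(3w^3 + 6w^2 - 225w - 648) + (0)
Last nonzero remainder: 3w^3 + 6w^2 - 225w - 648. Dividing through by 3 gives the monic gcd w^3 + 2w^2 - 75w - 216.

-216 - 75w + 2w^2 + w^3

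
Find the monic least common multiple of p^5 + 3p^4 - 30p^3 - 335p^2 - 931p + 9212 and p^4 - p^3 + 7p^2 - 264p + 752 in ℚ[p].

p^6 - p^5 - 42p^4 - 215p^3 + 409p^2 + 12936p - 36848

Repeated division with remainder:
  p^5 + 3p^4 - 30p^3 - 335p^2 - 931p + 9212 = (p + 4)(p^4 - p^3 + 7p^2 - 264p + 752) + (-33p^3 - 99p^2 - 627p + 6204)
  p^4 - p^3 + 7p^2 - 264p + 752 = (-(1/33)p + 4/33)(-33p^3 - 99p^2 - 627p + 6204) + (0)
Last nonzero remainder: -33p^3 - 99p^2 - 627p + 6204. Dividing through by -33 gives the monic gcd p^3 + 3p^2 + 19p - 188.
Then lcm(f, g) = f·g / gcd(f, g); expanding and making the result monic gives the answer.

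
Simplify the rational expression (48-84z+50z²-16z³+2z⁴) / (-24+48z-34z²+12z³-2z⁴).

(4-z)/(-2+z)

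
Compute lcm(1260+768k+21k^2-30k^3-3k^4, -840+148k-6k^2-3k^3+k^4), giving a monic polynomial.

Apply the Euclidean algorithm:
  -3k^4-30k^3+21k^2+768k+1260 = (-3)(k^4-3k^3-6k^2+148k-840) + (-39k^3+3k^2+1212k-1260)
  k^4-3k^3-6k^2+148k-840 = (-(1/39)k+38/507)(-39k^3+3k^2+1212k-1260) + ((4200/169)k^2+(4200/169)k-126000/169)
  -39k^3+3k^2+1212k-1260 = (-(2197/1400)k+169/100)((4200/169)k^2+(4200/169)k-126000/169) + (0)
Last nonzero remainder: (4200/169)k^2+(4200/169)k-126000/169. Dividing through by 4200/169 gives the monic gcd k^2+k-30.
Then lcm(f, g) = f·g / gcd(f, g); expanding and making the result monic gives the answer.

-11760-5488k+408k^2+52k^3-19k^4+6k^5+k^6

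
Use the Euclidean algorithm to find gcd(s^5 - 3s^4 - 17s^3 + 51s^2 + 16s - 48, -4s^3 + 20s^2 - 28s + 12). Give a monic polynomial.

s^2 - 4s + 3

Apply the Euclidean algorithm:
  s^5 - 3s^4 - 17s^3 + 51s^2 + 16s - 48 = (-(1/4)s^2 - (1/2)s + 7/2)(-4s^3 + 20s^2 - 28s + 12) + (-30s^2 + 120s - 90)
  -4s^3 + 20s^2 - 28s + 12 = ((2/15)s - 2/15)(-30s^2 + 120s - 90) + (0)
Last nonzero remainder: -30s^2 + 120s - 90. Dividing through by -30 gives the monic gcd s^2 - 4s + 3.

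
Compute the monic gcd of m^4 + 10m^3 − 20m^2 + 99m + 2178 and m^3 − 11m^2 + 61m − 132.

m^2 − 7m + 33

Apply the Euclidean algorithm:
  m^4 + 10m^3 − 20m^2 + 99m + 2178 = (m + 21)(m^3 − 11m^2 + 61m − 132) + (150m^2 − 1050m + 4950)
  m^3 − 11m^2 + 61m − 132 = ((1/150)m − 2/75)(150m^2 − 1050m + 4950) + (0)
Last nonzero remainder: 150m^2 − 1050m + 4950. Dividing through by 150 gives the monic gcd m^2 − 7m + 33.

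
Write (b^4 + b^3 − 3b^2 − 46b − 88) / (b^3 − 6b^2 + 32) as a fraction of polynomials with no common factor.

(b^2 + 3b + 11)/(b − 4)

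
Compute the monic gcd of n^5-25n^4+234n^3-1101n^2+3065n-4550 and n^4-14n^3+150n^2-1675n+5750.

Euclidean algorithm in ℚ[n]:
  n^5-25n^4+234n^3-1101n^2+3065n-4550 = (n-11)(n^4-14n^3+150n^2-1675n+5750) + (-70n^3+2224n^2-21110n+58700)
  n^4-14n^3+150n^2-1675n+5750 = (-(1/70)n-311/1225)(-70n^3+2224n^2-21110n+58700) + ((505989/1225)n^2-(1517967/245)n+1011978/49)
  -70n^3+2224n^2-21110n+58700 = (-(85750/505989)n+1438150/505989)((505989/1225)n^2-(1517967/245)n+1011978/49) + (0)
Last nonzero remainder: (505989/1225)n^2-(1517967/245)n+1011978/49. Dividing through by 505989/1225 gives the monic gcd n^2-15n+50.

n^2-15n+50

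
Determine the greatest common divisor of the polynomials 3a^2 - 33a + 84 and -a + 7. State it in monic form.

Repeated division with remainder:
  3a^2 - 33a + 84 = (-3a + 12)(-a + 7) + (0)
Last nonzero remainder: -a + 7. Dividing through by -1 gives the monic gcd a - 7.

a - 7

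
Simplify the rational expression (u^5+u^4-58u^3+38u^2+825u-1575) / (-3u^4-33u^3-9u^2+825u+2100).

(-u^2+6u-9)/(3u+12)

By polynomial division,
  u^5+u^4-58u^3+38u^2+825u-1575 = (-(1/3)u+10/3)(-3u^4-33u^3-9u^2+825u+2100) + (49u^3+343u^2-1225u-8575)
  -3u^4-33u^3-9u^2+825u+2100 = (-(3/49)u-12/49)(49u^3+343u^2-1225u-8575) + (0)
Last nonzero remainder: 49u^3+343u^2-1225u-8575. Dividing through by 49 gives the monic gcd u^3+7u^2-25u-175.
Cancel u^3+7u^2-25u-175 from numerator and denominator to get the reduced form.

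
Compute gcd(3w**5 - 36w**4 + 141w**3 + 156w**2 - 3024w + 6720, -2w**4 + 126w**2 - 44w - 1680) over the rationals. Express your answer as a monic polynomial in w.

w**2 - w - 20

By polynomial division,
  3w**5 - 36w**4 + 141w**3 + 156w**2 - 3024w + 6720 = (-(3/2)w + 18)(-2w**4 + 126w**2 - 44w - 1680) + (330w**3 - 2178w**2 - 4752w + 36960)
  -2w**4 + 126w**2 - 44w - 1680 = (-(1/165)w - 1/25)(330w**3 - 2178w**2 - 4752w + 36960) + ((252/25)w**2 - (252/25)w - 1008/5)
  330w**3 - 2178w**2 - 4752w + 36960 = ((1375/42)w - 550/3)((252/25)w**2 - (252/25)w - 1008/5) + (0)
Last nonzero remainder: (252/25)w**2 - (252/25)w - 1008/5. Dividing through by 252/25 gives the monic gcd w**2 - w - 20.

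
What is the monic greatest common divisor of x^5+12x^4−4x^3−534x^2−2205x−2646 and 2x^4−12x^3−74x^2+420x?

Repeated division with remainder:
  x^5+12x^4−4x^3−534x^2−2205x−2646 = ((1/2)x+9)(2x^4−12x^3−74x^2+420x) + (141x^3−78x^2−5985x−2646)
  2x^4−12x^3−74x^2+420x = ((2/141)x−512/6627)(141x^3−78x^2−5985x−2646) + ((10752/2209)x^2−(10752/2209)x−451584/2209)
  141x^3−78x^2−5985x−2646 = ((103823/3584)x+6627/512)((10752/2209)x^2−(10752/2209)x−451584/2209) + (0)
Last nonzero remainder: (10752/2209)x^2−(10752/2209)x−451584/2209. Dividing through by 10752/2209 gives the monic gcd x^2−x−42.

x^2−x−42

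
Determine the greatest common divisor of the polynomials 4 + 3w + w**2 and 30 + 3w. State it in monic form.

By polynomial division,
  w**2 + 3w + 4 = ((1/3)w - 7/3)(3w + 30) + (74)
  3w + 30 = ((3/74)w + 15/37)(74) + (0)
The last nonzero remainder is the constant 74, so the polynomials are coprime and gcd = 1.

1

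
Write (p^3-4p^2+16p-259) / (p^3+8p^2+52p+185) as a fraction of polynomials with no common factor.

Apply the Euclidean algorithm:
  p^3-4p^2+16p-259 = (p^3+8p^2+52p+185) + (-12p^2-36p-444)
  p^3+8p^2+52p+185 = (-(1/12)p-5/12)(-12p^2-36p-444) + (0)
Last nonzero remainder: -12p^2-36p-444. Dividing through by -12 gives the monic gcd p^2+3p+37.
Cancel p^2+3p+37 from numerator and denominator to get the reduced form.

(p-7)/(p+5)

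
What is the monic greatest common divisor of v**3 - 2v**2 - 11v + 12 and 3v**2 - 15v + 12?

v**2 - 5v + 4

By polynomial division,
  v**3 - 2v**2 - 11v + 12 = ((1/3)v + 1)(3v**2 - 15v + 12) + (0)
Last nonzero remainder: 3v**2 - 15v + 12. Dividing through by 3 gives the monic gcd v**2 - 5v + 4.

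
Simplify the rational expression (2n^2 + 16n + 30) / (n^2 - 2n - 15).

Apply the Euclidean algorithm:
  2n^2 + 16n + 30 = (2)(n^2 - 2n - 15) + (20n + 60)
  n^2 - 2n - 15 = ((1/20)n - 1/4)(20n + 60) + (0)
Last nonzero remainder: 20n + 60. Dividing through by 20 gives the monic gcd n + 3.
Cancel n + 3 from numerator and denominator to get the reduced form.

(2n + 10)/(n - 5)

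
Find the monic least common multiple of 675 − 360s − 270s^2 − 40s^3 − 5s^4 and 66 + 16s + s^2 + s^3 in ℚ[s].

−2970 + 1854s + 909s^2 + 140s^3 + 60s^4 + 6s^5 + s^6

Repeated division with remainder:
  −5s^4 − 40s^3 − 270s^2 − 360s + 675 = (−5s − 35)(s^3 + s^2 + 16s + 66) + (−155s^2 + 530s + 2985)
  s^3 + s^2 + 16s + 66 = (−(1/155)s − 137/4805)(−155s^2 + 530s + 2985) + ((48405/961)s + 145215/961)
  −155s^2 + 530s + 2985 = (−(29791/9681)s + 191239/9681)((48405/961)s + 145215/961) + (0)
Last nonzero remainder: (48405/961)s + 145215/961. Dividing through by 48405/961 gives the monic gcd s + 3.
Then lcm(f, g) = f·g / gcd(f, g); expanding and making the result monic gives the answer.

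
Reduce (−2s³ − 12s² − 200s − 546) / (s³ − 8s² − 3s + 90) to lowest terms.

(−2s² − 6s − 182)/(s² − 11s + 30)

Euclidean algorithm in ℚ[s]:
  −2s³ − 12s² − 200s − 546 = (−2)(s³ − 8s² − 3s + 90) + (−28s² − 206s − 366)
  s³ − 8s² − 3s + 90 = (−(1/28)s + 215/392)(−28s² − 206s − 366) + ((18995/196)s + 56985/196)
  −28s² − 206s − 366 = (−(5488/18995)s − 23912/18995)((18995/196)s + 56985/196) + (0)
Last nonzero remainder: (18995/196)s + 56985/196. Dividing through by 18995/196 gives the monic gcd s + 3.
Cancel s + 3 from numerator and denominator to get the reduced form.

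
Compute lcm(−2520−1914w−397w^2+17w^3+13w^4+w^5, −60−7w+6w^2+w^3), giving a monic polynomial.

By polynomial division,
  w^5+13w^4+17w^3−397w^2−1914w−2520 = (w^2+7w−18)(w^3+6w^2−7w−60) + (−180w^2−1620w−3600)
  w^3+6w^2−7w−60 = (−(1/180)w+1/60)(−180w^2−1620w−3600) + (0)
Last nonzero remainder: −180w^2−1620w−3600. Dividing through by −180 gives the monic gcd w^2+9w+20.
Then lcm(f, g) = f·g / gcd(f, g); expanding and making the result monic gives the answer.

7560+3222w−723w^2−448w^3−22w^4+10w^5+w^6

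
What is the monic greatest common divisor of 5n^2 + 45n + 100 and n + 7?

1

Apply the Euclidean algorithm:
  5n^2 + 45n + 100 = (5n + 10)(n + 7) + (30)
  n + 7 = ((1/30)n + 7/30)(30) + (0)
The last nonzero remainder is the constant 30, so the polynomials are coprime and gcd = 1.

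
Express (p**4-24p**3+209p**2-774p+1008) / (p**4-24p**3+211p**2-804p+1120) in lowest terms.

(p**2-9p+18)/(p**2-9p+20)

By polynomial division,
  p**4-24p**3+209p**2-774p+1008 = (p**4-24p**3+211p**2-804p+1120) + (-2p**2+30p-112)
  p**4-24p**3+211p**2-804p+1120 = (-(1/2)p**2+(9/2)p-10)(-2p**2+30p-112) + (0)
Last nonzero remainder: -2p**2+30p-112. Dividing through by -2 gives the monic gcd p**2-15p+56.
Cancel p**2-15p+56 from numerator and denominator to get the reduced form.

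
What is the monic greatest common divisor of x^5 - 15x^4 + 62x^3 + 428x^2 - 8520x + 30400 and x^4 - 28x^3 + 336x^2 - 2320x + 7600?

x^3 - 18x^2 + 156x - 760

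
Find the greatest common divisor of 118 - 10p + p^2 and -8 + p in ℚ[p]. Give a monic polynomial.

By polynomial division,
  p^2 - 10p + 118 = (p - 2)(p - 8) + (102)
  p - 8 = ((1/102)p - 4/51)(102) + (0)
The last nonzero remainder is the constant 102, so the polynomials are coprime and gcd = 1.

1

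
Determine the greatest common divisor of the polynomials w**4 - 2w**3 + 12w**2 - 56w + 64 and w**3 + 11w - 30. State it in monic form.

Euclidean algorithm in ℚ[w]:
  w**4 - 2w**3 + 12w**2 - 56w + 64 = (w - 2)(w**3 + 11w - 30) + (w**2 - 4w + 4)
  w**3 + 11w - 30 = (w + 4)(w**2 - 4w + 4) + (23w - 46)
  w**2 - 4w + 4 = ((1/23)w - 2/23)(23w - 46) + (0)
Last nonzero remainder: 23w - 46. Dividing through by 23 gives the monic gcd w - 2.

w - 2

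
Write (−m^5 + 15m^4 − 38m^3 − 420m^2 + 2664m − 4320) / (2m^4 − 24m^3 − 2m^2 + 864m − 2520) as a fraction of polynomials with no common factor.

(−m^2 + 10m − 24)/(2m − 14)

Repeated division with remainder:
  −m^5 + 15m^4 − 38m^3 − 420m^2 + 2664m − 4320 = (−(1/2)m + 3/2)(2m^4 − 24m^3 − 2m^2 + 864m − 2520) + (−3m^3 + 15m^2 + 108m − 540)
  2m^4 − 24m^3 − 2m^2 + 864m − 2520 = (−(2/3)m + 14/3)(−3m^3 + 15m^2 + 108m − 540) + (0)
Last nonzero remainder: −3m^3 + 15m^2 + 108m − 540. Dividing through by −3 gives the monic gcd m^3 − 5m^2 − 36m + 180.
Cancel m^3 − 5m^2 − 36m + 180 from numerator and denominator to get the reduced form.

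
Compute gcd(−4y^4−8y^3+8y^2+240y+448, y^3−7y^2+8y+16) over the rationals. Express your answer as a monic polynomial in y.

y−4

Repeated division with remainder:
  −4y^4−8y^3+8y^2+240y+448 = (−4y−36)(y^3−7y^2+8y+16) + (−212y^2+592y+1024)
  y^3−7y^2+8y+16 = (−(1/212)y+223/11236)(−212y^2+592y+1024) + ((3036/2809)y−12144/2809)
  −212y^2+592y+1024 = (−(148877/759)y−179776/759)((3036/2809)y−12144/2809) + (0)
Last nonzero remainder: (3036/2809)y−12144/2809. Dividing through by 3036/2809 gives the monic gcd y−4.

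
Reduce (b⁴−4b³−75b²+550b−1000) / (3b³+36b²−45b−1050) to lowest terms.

Apply the Euclidean algorithm:
  b⁴−4b³−75b²+550b−1000 = ((1/3)b−16/3)(3b³+36b²−45b−1050) + (132b²+660b−6600)
  3b³+36b²−45b−1050 = ((1/44)b+7/44)(132b²+660b−6600) + (0)
Last nonzero remainder: 132b²+660b−6600. Dividing through by 132 gives the monic gcd b²+5b−50.
Cancel b²+5b−50 from numerator and denominator to get the reduced form.

(b²−9b+20)/(3b+21)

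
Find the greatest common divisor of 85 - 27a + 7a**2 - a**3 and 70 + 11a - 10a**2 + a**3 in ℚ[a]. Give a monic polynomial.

-5 + a

Repeated division with remainder:
  -a**3 + 7a**2 - 27a + 85 = (-1)(a**3 - 10a**2 + 11a + 70) + (-3a**2 - 16a + 155)
  a**3 - 10a**2 + 11a + 70 = (-(1/3)a + 46/9)(-3a**2 - 16a + 155) + ((1300/9)a - 6500/9)
  -3a**2 - 16a + 155 = (-(27/1300)a - 279/1300)((1300/9)a - 6500/9) + (0)
Last nonzero remainder: (1300/9)a - 6500/9. Dividing through by 1300/9 gives the monic gcd a - 5.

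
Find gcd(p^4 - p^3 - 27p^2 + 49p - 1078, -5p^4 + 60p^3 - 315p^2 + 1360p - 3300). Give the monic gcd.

p^2 - p + 22

Apply the Euclidean algorithm:
  p^4 - p^3 - 27p^2 + 49p - 1078 = (-1/5)(-5p^4 + 60p^3 - 315p^2 + 1360p - 3300) + (11p^3 - 90p^2 + 321p - 1738)
  -5p^4 + 60p^3 - 315p^2 + 1360p - 3300 = (-(5/11)p + 210/121)(11p^3 - 90p^2 + 321p - 1738) + (-(1560/121)p^2 + (1560/121)p - 3120/11)
  11p^3 - 90p^2 + 321p - 1738 = (-(1331/1560)p + 9559/1560)(-(1560/121)p^2 + (1560/121)p - 3120/11) + (0)
Last nonzero remainder: -(1560/121)p^2 + (1560/121)p - 3120/11. Dividing through by -1560/121 gives the monic gcd p^2 - p + 22.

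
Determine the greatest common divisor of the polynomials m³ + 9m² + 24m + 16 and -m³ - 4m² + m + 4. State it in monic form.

Apply the Euclidean algorithm:
  m³ + 9m² + 24m + 16 = (-1)(-m³ - 4m² + m + 4) + (5m² + 25m + 20)
  -m³ - 4m² + m + 4 = (-(1/5)m + 1/5)(5m² + 25m + 20) + (0)
Last nonzero remainder: 5m² + 25m + 20. Dividing through by 5 gives the monic gcd m² + 5m + 4.

m² + 5m + 4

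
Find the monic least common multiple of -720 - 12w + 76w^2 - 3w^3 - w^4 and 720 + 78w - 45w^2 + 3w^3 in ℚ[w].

57600 - 12000w - 5576w^2 + 1620w^3 - 50w^4 - 15w^5 + w^6

By polynomial division,
  -w^4 - 3w^3 + 76w^2 - 12w - 720 = (-(1/3)w - 6)(3w^3 - 45w^2 + 78w + 720) + (-168w^2 + 696w + 3600)
  3w^3 - 45w^2 + 78w + 720 = (-(1/56)w + 19/98)(-168w^2 + 696w + 3600) + ((360/49)w + 1080/49)
  -168w^2 + 696w + 3600 = (-(343/15)w + 490/3)((360/49)w + 1080/49) + (0)
Last nonzero remainder: (360/49)w + 1080/49. Dividing through by 360/49 gives the monic gcd w + 3.
Then lcm(f, g) = f·g / gcd(f, g); expanding and making the result monic gives the answer.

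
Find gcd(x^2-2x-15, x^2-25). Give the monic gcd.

x-5

Apply the Euclidean algorithm:
  x^2-2x-15 = (x^2-25) + (-2x+10)
  x^2-25 = (-(1/2)x-5/2)(-2x+10) + (0)
Last nonzero remainder: -2x+10. Dividing through by -2 gives the monic gcd x-5.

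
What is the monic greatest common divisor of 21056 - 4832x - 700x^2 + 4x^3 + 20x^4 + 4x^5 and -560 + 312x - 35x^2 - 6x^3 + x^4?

By polynomial division,
  4x^5 + 20x^4 + 4x^3 - 700x^2 - 4832x + 21056 = (4x + 44)(x^4 - 6x^3 - 35x^2 + 312x - 560) + (408x^3 - 408x^2 - 16320x + 45696)
  x^4 - 6x^3 - 35x^2 + 312x - 560 = ((1/408)x - 5/408)(408x^3 - 408x^2 - 16320x + 45696) + (0)
Last nonzero remainder: 408x^3 - 408x^2 - 16320x + 45696. Dividing through by 408 gives the monic gcd x^3 - x^2 - 40x + 112.

112 - 40x - x^2 + x^3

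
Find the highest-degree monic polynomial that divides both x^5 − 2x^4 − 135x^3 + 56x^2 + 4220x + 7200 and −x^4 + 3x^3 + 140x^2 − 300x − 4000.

x^3 − 13x^2 − 10x + 400

Apply the Euclidean algorithm:
  x^5 − 2x^4 − 135x^3 + 56x^2 + 4220x + 7200 = (−x − 1)(−x^4 + 3x^3 + 140x^2 − 300x − 4000) + (8x^3 − 104x^2 − 80x + 3200)
  −x^4 + 3x^3 + 140x^2 − 300x − 4000 = (−(1/8)x − 5/4)(8x^3 − 104x^2 − 80x + 3200) + (0)
Last nonzero remainder: 8x^3 − 104x^2 − 80x + 3200. Dividing through by 8 gives the monic gcd x^3 − 13x^2 − 10x + 400.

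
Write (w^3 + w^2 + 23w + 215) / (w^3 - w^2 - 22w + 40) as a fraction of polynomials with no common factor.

(w^2 - 4w + 43)/(w^2 - 6w + 8)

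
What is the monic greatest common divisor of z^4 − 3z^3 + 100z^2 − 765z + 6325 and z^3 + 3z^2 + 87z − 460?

z^2 + 7z + 115

By polynomial division,
  z^4 − 3z^3 + 100z^2 − 765z + 6325 = (z − 6)(z^3 + 3z^2 + 87z − 460) + (31z^2 + 217z + 3565)
  z^3 + 3z^2 + 87z − 460 = ((1/31)z − 4/31)(31z^2 + 217z + 3565) + (0)
Last nonzero remainder: 31z^2 + 217z + 3565. Dividing through by 31 gives the monic gcd z^2 + 7z + 115.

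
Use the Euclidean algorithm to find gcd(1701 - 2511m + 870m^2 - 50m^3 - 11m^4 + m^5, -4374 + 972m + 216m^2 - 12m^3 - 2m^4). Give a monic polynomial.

243 - 81m - 3m^2 + m^3

Repeated division with remainder:
  m^5 - 11m^4 - 50m^3 + 870m^2 - 2511m + 1701 = (-(1/2)m + 17/2)(-2m^4 - 12m^3 + 216m^2 + 972m - 4374) + (160m^3 - 480m^2 - 12960m + 38880)
  -2m^4 - 12m^3 + 216m^2 + 972m - 4374 = (-(1/80)m - 9/80)(160m^3 - 480m^2 - 12960m + 38880) + (0)
Last nonzero remainder: 160m^3 - 480m^2 - 12960m + 38880. Dividing through by 160 gives the monic gcd m^3 - 3m^2 - 81m + 243.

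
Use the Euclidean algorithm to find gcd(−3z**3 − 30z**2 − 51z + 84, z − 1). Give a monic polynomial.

z − 1

Repeated division with remainder:
  −3z**3 − 30z**2 − 51z + 84 = (−3z**2 − 33z − 84)(z − 1) + (0)
The last nonzero remainder z − 1 is already monic.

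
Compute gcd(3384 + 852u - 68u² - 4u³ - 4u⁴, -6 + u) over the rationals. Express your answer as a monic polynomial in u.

Euclidean algorithm in ℚ[u]:
  -4u⁴ - 4u³ - 68u² + 852u + 3384 = (-4u³ - 28u² - 236u - 564)(u - 6) + (0)
The last nonzero remainder u - 6 is already monic.

-6 + u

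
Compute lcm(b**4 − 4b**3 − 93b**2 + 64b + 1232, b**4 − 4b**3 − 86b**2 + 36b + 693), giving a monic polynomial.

Apply the Euclidean algorithm:
  b**4 − 4b**3 − 93b**2 + 64b + 1232 = (b**4 − 4b**3 − 86b**2 + 36b + 693) + (−7b**2 + 28b + 539)
  b**4 − 4b**3 − 86b**2 + 36b + 693 = (−(1/7)b**2 + 9/7)(−7b**2 + 28b + 539) + (0)
Last nonzero remainder: −7b**2 + 28b + 539. Dividing through by −7 gives the monic gcd b**2 − 4b − 77.
Then lcm(f, g) = f·g / gcd(f, g); expanding and making the result monic gives the answer.

b**6 − 4b**5 − 102b**4 + 100b**3 + 2069b**2 − 576b − 11088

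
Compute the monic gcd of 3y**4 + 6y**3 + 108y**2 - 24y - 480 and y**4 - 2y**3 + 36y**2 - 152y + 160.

y**3 + 36y - 80

Euclidean algorithm in ℚ[y]:
  3y**4 + 6y**3 + 108y**2 - 24y - 480 = (3)(y**4 - 2y**3 + 36y**2 - 152y + 160) + (12y**3 + 432y - 960)
  y**4 - 2y**3 + 36y**2 - 152y + 160 = ((1/12)y - 1/6)(12y**3 + 432y - 960) + (0)
Last nonzero remainder: 12y**3 + 432y - 960. Dividing through by 12 gives the monic gcd y**3 + 36y - 80.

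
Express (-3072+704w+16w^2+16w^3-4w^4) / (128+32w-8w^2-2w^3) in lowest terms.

(-384-8w+2w^3)/(16+8w+w^2)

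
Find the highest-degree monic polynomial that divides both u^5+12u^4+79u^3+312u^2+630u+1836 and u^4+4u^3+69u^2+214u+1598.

Euclidean algorithm in ℚ[u]:
  u^5+12u^4+79u^3+312u^2+630u+1836 = (u+8)(u^4+4u^3+69u^2+214u+1598) + (−22u^3−454u^2−2680u−10948)
  u^4+4u^3+69u^2+214u+1598 = (−(1/22)u+183/242)(−22u^3−454u^2−2680u−10948) + ((35150/121)u^2+(210900/121)u+1195100/121)
  −22u^3−454u^2−2680u−10948 = (−(1331/17575)u−19481/17575)((35150/121)u^2+(210900/121)u+1195100/121) + (0)
Last nonzero remainder: (35150/121)u^2+(210900/121)u+1195100/121. Dividing through by 35150/121 gives the monic gcd u^2+6u+34.

u^2+6u+34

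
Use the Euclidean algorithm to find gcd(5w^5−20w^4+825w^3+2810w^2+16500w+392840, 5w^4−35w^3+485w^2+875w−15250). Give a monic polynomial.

w^2−7w+122

Repeated division with remainder:
  5w^5−20w^4+825w^3+2810w^2+16500w+392840 = (w+3)(5w^4−35w^3+485w^2+875w−15250) + (445w^3+480w^2+29125w+438590)
  5w^4−35w^3+485w^2+875w−15250 = ((1/89)w−719/7921)(445w^3+480w^2+29125w+438590) + ((1594680/7921)w^2−(11162760/7921)w+194550960/7921)
  445w^3+480w^2+29125w+438590 = ((704969/318936)w+5695199/318936)((1594680/7921)w^2−(11162760/7921)w+194550960/7921) + (0)
Last nonzero remainder: (1594680/7921)w^2−(11162760/7921)w+194550960/7921. Dividing through by 1594680/7921 gives the monic gcd w^2−7w+122.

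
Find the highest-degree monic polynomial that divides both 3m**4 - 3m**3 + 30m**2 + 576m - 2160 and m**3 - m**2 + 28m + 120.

m**2 - 4m + 40

By polynomial division,
  3m**4 - 3m**3 + 30m**2 + 576m - 2160 = (3m)(m**3 - m**2 + 28m + 120) + (-54m**2 + 216m - 2160)
  m**3 - m**2 + 28m + 120 = (-(1/54)m - 1/18)(-54m**2 + 216m - 2160) + (0)
Last nonzero remainder: -54m**2 + 216m - 2160. Dividing through by -54 gives the monic gcd m**2 - 4m + 40.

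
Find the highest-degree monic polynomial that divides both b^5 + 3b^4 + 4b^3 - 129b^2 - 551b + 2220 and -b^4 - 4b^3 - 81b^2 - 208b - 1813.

By polynomial division,
  b^5 + 3b^4 + 4b^3 - 129b^2 - 551b + 2220 = (-b + 1)(-b^4 - 4b^3 - 81b^2 - 208b - 1813) + (-73b^3 - 256b^2 - 2156b + 4033)
  -b^4 - 4b^3 - 81b^2 - 208b - 1813 = ((1/73)b + 36/5329)(-73b^3 - 256b^2 - 2156b + 4033) + (-(265045/5329)b^2 - (1325225/5329)b - 9806665/5329)
  -73b^3 - 256b^2 - 2156b + 4033 = ((389017/265045)b - 580861/265045)(-(265045/5329)b^2 - (1325225/5329)b - 9806665/5329) + (0)
Last nonzero remainder: -(265045/5329)b^2 - (1325225/5329)b - 9806665/5329. Dividing through by -265045/5329 gives the monic gcd b^2 + 5b + 37.

b^2 + 5b + 37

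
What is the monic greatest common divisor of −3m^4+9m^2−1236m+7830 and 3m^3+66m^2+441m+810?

m+9

Repeated division with remainder:
  −3m^4+9m^2−1236m+7830 = (−m+22)(3m^3+66m^2+441m+810) + (−1002m^2−10128m−9990)
  3m^3+66m^2+441m+810 = (−(1/334)m−993/27889)(−1002m^2−10128m−9990) + ((1407780/27889)m+12670020/27889)
  −1002m^2−10128m−9990 = (−(4657463/234630)m−1031893/46926)((1407780/27889)m+12670020/27889) + (0)
Last nonzero remainder: (1407780/27889)m+12670020/27889. Dividing through by 1407780/27889 gives the monic gcd m+9.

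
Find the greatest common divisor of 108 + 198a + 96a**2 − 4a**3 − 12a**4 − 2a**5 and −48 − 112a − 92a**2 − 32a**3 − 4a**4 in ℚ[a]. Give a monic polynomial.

Euclidean algorithm in ℚ[a]:
  −2a**5 − 12a**4 − 4a**3 + 96a**2 + 198a + 108 = ((1/2)a − 1)(−4a**4 − 32a**3 − 92a**2 − 112a − 48) + (10a**3 + 60a**2 + 110a + 60)
  −4a**4 − 32a**3 − 92a**2 − 112a − 48 = (−(2/5)a − 4/5)(10a**3 + 60a**2 + 110a + 60) + (0)
Last nonzero remainder: 10a**3 + 60a**2 + 110a + 60. Dividing through by 10 gives the monic gcd a**3 + 6a**2 + 11a + 6.

6 + 11a + 6a**2 + a**3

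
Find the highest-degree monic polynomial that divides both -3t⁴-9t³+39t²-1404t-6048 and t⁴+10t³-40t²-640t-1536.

By polynomial division,
  -3t⁴-9t³+39t²-1404t-6048 = (-3)(t⁴+10t³-40t²-640t-1536) + (21t³-81t²-3324t-10656)
  t⁴+10t³-40t²-640t-1536 = ((1/21)t+97/147)(21t³-81t²-3324t-10656) + ((8415/49)t²+(100980/49)t+269280/49)
  21t³-81t²-3324t-10656 = ((343/2805)t-1813/935)((8415/49)t²+(100980/49)t+269280/49) + (0)
Last nonzero remainder: (8415/49)t²+(100980/49)t+269280/49. Dividing through by 8415/49 gives the monic gcd t²+12t+32.

t²+12t+32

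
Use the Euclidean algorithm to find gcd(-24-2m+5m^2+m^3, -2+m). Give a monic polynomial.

Repeated division with remainder:
  m^3+5m^2-2m-24 = (m^2+7m+12)(m-2) + (0)
The last nonzero remainder m-2 is already monic.

-2+m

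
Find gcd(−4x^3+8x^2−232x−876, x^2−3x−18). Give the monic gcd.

x+3

By polynomial division,
  −4x^3+8x^2−232x−876 = (−4x−4)(x^2−3x−18) + (−316x−948)
  x^2−3x−18 = (−(1/316)x+3/158)(−316x−948) + (0)
Last nonzero remainder: −316x−948. Dividing through by −316 gives the monic gcd x+3.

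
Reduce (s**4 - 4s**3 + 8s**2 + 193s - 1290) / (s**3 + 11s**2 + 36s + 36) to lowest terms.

Euclidean algorithm in ℚ[s]:
  s**4 - 4s**3 + 8s**2 + 193s - 1290 = (s - 15)(s**3 + 11s**2 + 36s + 36) + (137s**2 + 697s - 750)
  s**3 + 11s**2 + 36s + 36 = ((1/137)s + 810/18769)(137s**2 + 697s - 750) + ((213864/18769)s + 1283184/18769)
  137s**2 + 697s - 750 = ((2571353/213864)s - 2346125/213864)((213864/18769)s + 1283184/18769) + (0)
Last nonzero remainder: (213864/18769)s + 1283184/18769. Dividing through by 213864/18769 gives the monic gcd s + 6.
Cancel s + 6 from numerator and denominator to get the reduced form.

(s**3 - 10s**2 + 68s - 215)/(s**2 + 5s + 6)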